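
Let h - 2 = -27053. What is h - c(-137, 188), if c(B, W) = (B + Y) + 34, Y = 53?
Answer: -27001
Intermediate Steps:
c(B, W) = 87 + B (c(B, W) = (B + 53) + 34 = (53 + B) + 34 = 87 + B)
h = -27051 (h = 2 - 27053 = -27051)
h - c(-137, 188) = -27051 - (87 - 137) = -27051 - 1*(-50) = -27051 + 50 = -27001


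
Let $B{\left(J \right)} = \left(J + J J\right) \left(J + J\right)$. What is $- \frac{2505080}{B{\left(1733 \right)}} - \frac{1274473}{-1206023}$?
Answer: $\frac{3317783217027089}{3140304873563949} \approx 1.0565$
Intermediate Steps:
$B{\left(J \right)} = 2 J \left(J + J^{2}\right)$ ($B{\left(J \right)} = \left(J + J^{2}\right) 2 J = 2 J \left(J + J^{2}\right)$)
$- \frac{2505080}{B{\left(1733 \right)}} - \frac{1274473}{-1206023} = - \frac{2505080}{2 \cdot 1733^{2} \left(1 + 1733\right)} - \frac{1274473}{-1206023} = - \frac{2505080}{2 \cdot 3003289 \cdot 1734} - - \frac{1274473}{1206023} = - \frac{2505080}{10415406252} + \frac{1274473}{1206023} = \left(-2505080\right) \frac{1}{10415406252} + \frac{1274473}{1206023} = - \frac{626270}{2603851563} + \frac{1274473}{1206023} = \frac{3317783217027089}{3140304873563949}$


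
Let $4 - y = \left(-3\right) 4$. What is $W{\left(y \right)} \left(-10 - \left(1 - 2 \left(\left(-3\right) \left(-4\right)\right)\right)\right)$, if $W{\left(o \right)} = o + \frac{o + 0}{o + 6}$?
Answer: $\frac{2392}{11} \approx 217.45$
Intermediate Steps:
$y = 16$ ($y = 4 - \left(-3\right) 4 = 4 - -12 = 4 + 12 = 16$)
$W{\left(o \right)} = o + \frac{o}{6 + o}$
$W{\left(y \right)} \left(-10 - \left(1 - 2 \left(\left(-3\right) \left(-4\right)\right)\right)\right) = \frac{16 \left(7 + 16\right)}{6 + 16} \left(-10 - \left(1 - 2 \left(\left(-3\right) \left(-4\right)\right)\right)\right) = 16 \cdot \frac{1}{22} \cdot 23 \left(-10 + \left(2 \cdot 12 - 1\right)\right) = 16 \cdot \frac{1}{22} \cdot 23 \left(-10 + \left(24 - 1\right)\right) = \frac{184 \left(-10 + 23\right)}{11} = \frac{184}{11} \cdot 13 = \frac{2392}{11}$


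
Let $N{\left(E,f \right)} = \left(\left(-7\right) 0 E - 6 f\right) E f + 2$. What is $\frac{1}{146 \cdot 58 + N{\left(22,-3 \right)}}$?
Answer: $\frac{1}{7282} \approx 0.00013732$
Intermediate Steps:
$N{\left(E,f \right)} = 2 - 6 E f^{2}$ ($N{\left(E,f \right)} = \left(0 E - 6 f\right) E f + 2 = \left(0 - 6 f\right) E f + 2 = - 6 f E f + 2 = - 6 E f f + 2 = - 6 E f^{2} + 2 = 2 - 6 E f^{2}$)
$\frac{1}{146 \cdot 58 + N{\left(22,-3 \right)}} = \frac{1}{146 \cdot 58 + \left(2 - 132 \left(-3\right)^{2}\right)} = \frac{1}{8468 + \left(2 - 132 \cdot 9\right)} = \frac{1}{8468 + \left(2 - 1188\right)} = \frac{1}{8468 - 1186} = \frac{1}{7282}$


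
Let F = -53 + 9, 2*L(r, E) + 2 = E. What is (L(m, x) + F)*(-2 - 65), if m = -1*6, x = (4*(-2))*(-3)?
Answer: 2211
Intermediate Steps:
x = 24 (x = -8*(-3) = 24)
m = -6
L(r, E) = -1 + E/2
F = -44
(L(m, x) + F)*(-2 - 65) = ((-1 + (½)*24) - 44)*(-2 - 65) = ((-1 + 12) - 44)*(-67) = (11 - 44)*(-67) = -33*(-67) = 2211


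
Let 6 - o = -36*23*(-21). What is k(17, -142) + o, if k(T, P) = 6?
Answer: -17376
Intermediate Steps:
o = -17382 (o = 6 - (-36*23)*(-21) = 6 - (-828)*(-21) = 6 - 1*17388 = 6 - 17388 = -17382)
k(17, -142) + o = 6 - 17382 = -17376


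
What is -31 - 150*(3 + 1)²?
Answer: -2431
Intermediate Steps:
-31 - 150*(3 + 1)² = -31 - 150*4² = -31 - 150*16 = -31 - 2400 = -2431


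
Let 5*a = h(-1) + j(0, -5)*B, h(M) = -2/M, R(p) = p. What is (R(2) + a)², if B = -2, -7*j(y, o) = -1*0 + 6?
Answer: 9216/1225 ≈ 7.5233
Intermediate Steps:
j(y, o) = -6/7 (j(y, o) = -(-1*0 + 6)/7 = -(0 + 6)/7 = -⅐*6 = -6/7)
a = 26/35 (a = (-2/(-1) - 6/7*(-2))/5 = (-2*(-1) + 12/7)/5 = (2 + 12/7)/5 = (⅕)*(26/7) = 26/35 ≈ 0.74286)
(R(2) + a)² = (2 + 26/35)² = (96/35)² = 9216/1225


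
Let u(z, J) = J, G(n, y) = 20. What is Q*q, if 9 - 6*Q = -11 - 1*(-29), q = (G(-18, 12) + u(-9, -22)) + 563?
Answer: -1683/2 ≈ -841.50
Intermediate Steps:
q = 561 (q = (20 - 22) + 563 = -2 + 563 = 561)
Q = -3/2 (Q = 3/2 - (-11 - 1*(-29))/6 = 3/2 - (-11 + 29)/6 = 3/2 - ⅙*18 = 3/2 - 3 = -3/2 ≈ -1.5000)
Q*q = -3/2*561 = -1683/2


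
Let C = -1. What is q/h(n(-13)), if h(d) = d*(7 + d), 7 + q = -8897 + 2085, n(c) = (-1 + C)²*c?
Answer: -2273/780 ≈ -2.9141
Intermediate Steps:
n(c) = 4*c (n(c) = (-1 - 1)²*c = (-2)²*c = 4*c)
q = -6819 (q = -7 + (-8897 + 2085) = -7 - 6812 = -6819)
q/h(n(-13)) = -6819*(-1/(52*(7 + 4*(-13)))) = -6819*(-1/(52*(7 - 52))) = -6819/((-52*(-45))) = -6819/2340 = -6819*1/2340 = -2273/780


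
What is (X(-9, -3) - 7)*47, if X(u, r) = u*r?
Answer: 940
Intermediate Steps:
X(u, r) = r*u
(X(-9, -3) - 7)*47 = (-3*(-9) - 7)*47 = (27 - 7)*47 = 20*47 = 940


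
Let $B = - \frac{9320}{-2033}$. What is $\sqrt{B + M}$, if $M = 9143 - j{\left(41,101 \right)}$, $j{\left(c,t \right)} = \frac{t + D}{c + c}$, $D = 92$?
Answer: $\frac{\sqrt{254154104383274}}{166706} \approx 95.631$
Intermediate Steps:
$j{\left(c,t \right)} = \frac{92 + t}{2 c}$ ($j{\left(c,t \right)} = \frac{t + 92}{c + c} = \frac{92 + t}{2 c}$)
$B = \frac{9320}{2033}$ ($B = \left(-9320\right) \left(- \frac{1}{2033}\right) = \frac{9320}{2033} \approx 4.5844$)
$M = \frac{749533}{82}$ ($M = 9143 - \frac{92 + 101}{2 \cdot 41} = 9143 - \frac{1}{2} \cdot \frac{1}{41} \cdot 193 = 9143 - \frac{193}{82} = \frac{749533}{82} \approx 9140.6$)
$\sqrt{B + M} = \sqrt{\frac{9320}{2033} + \frac{749533}{82}} = \sqrt{\frac{1524564829}{166706}} = \frac{\sqrt{254154104383274}}{166706}$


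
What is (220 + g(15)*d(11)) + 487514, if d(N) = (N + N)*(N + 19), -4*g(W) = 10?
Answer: 486084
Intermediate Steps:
g(W) = -5/2 (g(W) = -¼*10 = -5/2)
d(N) = 2*N*(19 + N) (d(N) = (2*N)*(19 + N) = 2*N*(19 + N))
(220 + g(15)*d(11)) + 487514 = (220 - 5*11*(19 + 11)) + 487514 = (220 - 5*11*30) + 487514 = (220 - 5/2*660) + 487514 = (220 - 1650) + 487514 = -1430 + 487514 = 486084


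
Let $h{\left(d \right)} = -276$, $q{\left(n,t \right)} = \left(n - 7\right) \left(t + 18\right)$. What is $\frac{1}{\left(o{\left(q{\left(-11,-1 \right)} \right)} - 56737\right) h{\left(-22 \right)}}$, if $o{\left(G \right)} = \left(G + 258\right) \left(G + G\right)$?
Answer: $\frac{1}{7551636} \approx 1.3242 \cdot 10^{-7}$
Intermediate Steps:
$q{\left(n,t \right)} = \left(-7 + n\right) \left(18 + t\right)$
$o{\left(G \right)} = 2 G \left(258 + G\right)$ ($o{\left(G \right)} = \left(258 + G\right) 2 G = 2 G \left(258 + G\right)$)
$\frac{1}{\left(o{\left(q{\left(-11,-1 \right)} \right)} - 56737\right) h{\left(-22 \right)}} = \frac{1}{\left(2 \left(-126 - -7 + 18 \left(-11\right) - -11\right) \left(258 - 306\right) - 56737\right) \left(-276\right)} = \frac{1}{2 \left(-126 + 7 - 198 + 11\right) \left(258 + \left(-126 + 7 - 198 + 11\right)\right) - 56737} \left(- \frac{1}{276}\right) = \frac{1}{2 \left(-306\right) \left(258 - 306\right) - 56737} \left(- \frac{1}{276}\right) = \frac{1}{2 \left(-306\right) \left(-48\right) - 56737} \left(- \frac{1}{276}\right) = \frac{1}{29376 - 56737} \left(- \frac{1}{276}\right) = \frac{1}{-27361} \left(- \frac{1}{276}\right) = \left(- \frac{1}{27361}\right) \left(- \frac{1}{276}\right) = \frac{1}{7551636}$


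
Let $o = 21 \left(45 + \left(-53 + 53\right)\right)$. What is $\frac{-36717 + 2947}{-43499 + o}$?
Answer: $\frac{16885}{21277} \approx 0.79358$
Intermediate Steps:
$o = 945$ ($o = 21 \left(45 + 0\right) = 21 \cdot 45 = 945$)
$\frac{-36717 + 2947}{-43499 + o} = \frac{-36717 + 2947}{-43499 + 945} = - \frac{33770}{-42554} = \left(-33770\right) \left(- \frac{1}{42554}\right) = \frac{16885}{21277}$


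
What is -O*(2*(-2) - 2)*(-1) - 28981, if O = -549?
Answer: -25687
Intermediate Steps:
-O*(2*(-2) - 2)*(-1) - 28981 = -(-549)*(2*(-2) - 2)*(-1) - 28981 = -(-549)*(-4 - 2)*(-1) - 28981 = -(-549)*(-6*(-1)) - 28981 = -(-549)*6 - 28981 = -1*(-3294) - 28981 = 3294 - 28981 = -25687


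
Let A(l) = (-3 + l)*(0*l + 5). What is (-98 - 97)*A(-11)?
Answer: 13650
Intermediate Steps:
A(l) = -15 + 5*l (A(l) = (-3 + l)*(0 + 5) = (-3 + l)*5 = -15 + 5*l)
(-98 - 97)*A(-11) = (-98 - 97)*(-15 + 5*(-11)) = -195*(-15 - 55) = -195*(-70) = 13650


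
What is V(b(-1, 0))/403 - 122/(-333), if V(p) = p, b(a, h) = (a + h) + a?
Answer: 48500/134199 ≈ 0.36140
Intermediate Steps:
b(a, h) = h + 2*a
V(b(-1, 0))/403 - 122/(-333) = (0 + 2*(-1))/403 - 122/(-333) = (0 - 2)*(1/403) - 122*(-1/333) = -2*1/403 + 122/333 = -2/403 + 122/333 = 48500/134199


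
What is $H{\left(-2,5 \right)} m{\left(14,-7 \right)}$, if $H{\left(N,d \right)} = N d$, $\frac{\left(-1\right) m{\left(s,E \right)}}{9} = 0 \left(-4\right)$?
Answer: $0$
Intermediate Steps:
$m{\left(s,E \right)} = 0$ ($m{\left(s,E \right)} = - 9 \cdot 0 \left(-4\right) = \left(-9\right) 0 = 0$)
$H{\left(-2,5 \right)} m{\left(14,-7 \right)} = \left(-2\right) 5 \cdot 0 = \left(-10\right) 0 = 0$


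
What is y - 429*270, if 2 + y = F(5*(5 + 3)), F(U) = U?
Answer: -115792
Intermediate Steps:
y = 38 (y = -2 + 5*(5 + 3) = -2 + 5*8 = -2 + 40 = 38)
y - 429*270 = 38 - 429*270 = 38 - 115830 = -115792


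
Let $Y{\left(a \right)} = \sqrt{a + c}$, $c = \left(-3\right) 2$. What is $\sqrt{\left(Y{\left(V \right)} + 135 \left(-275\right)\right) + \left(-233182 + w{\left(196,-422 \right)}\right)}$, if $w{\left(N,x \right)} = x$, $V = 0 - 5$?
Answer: $\sqrt{-270729 + i \sqrt{11}} \approx 0.003 + 520.32 i$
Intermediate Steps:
$V = -5$
$c = -6$
$Y{\left(a \right)} = \sqrt{-6 + a}$ ($Y{\left(a \right)} = \sqrt{a - 6} = \sqrt{-6 + a}$)
$\sqrt{\left(Y{\left(V \right)} + 135 \left(-275\right)\right) + \left(-233182 + w{\left(196,-422 \right)}\right)} = \sqrt{\left(\sqrt{-6 - 5} + 135 \left(-275\right)\right) - 233604} = \sqrt{\left(\sqrt{-11} - 37125\right) - 233604} = \sqrt{\left(i \sqrt{11} - 37125\right) - 233604} = \sqrt{\left(-37125 + i \sqrt{11}\right) - 233604} = \sqrt{-270729 + i \sqrt{11}}$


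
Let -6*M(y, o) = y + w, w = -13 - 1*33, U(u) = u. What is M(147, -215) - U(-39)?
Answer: 133/6 ≈ 22.167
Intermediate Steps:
w = -46 (w = -13 - 33 = -46)
M(y, o) = 23/3 - y/6 (M(y, o) = -(y - 46)/6 = -(-46 + y)/6 = 23/3 - y/6)
M(147, -215) - U(-39) = (23/3 - 1/6*147) - 1*(-39) = (23/3 - 49/2) + 39 = -101/6 + 39 = 133/6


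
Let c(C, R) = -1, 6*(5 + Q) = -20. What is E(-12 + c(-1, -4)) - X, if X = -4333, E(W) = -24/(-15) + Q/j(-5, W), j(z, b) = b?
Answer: 845372/195 ≈ 4335.2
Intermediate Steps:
Q = -25/3 (Q = -5 + (⅙)*(-20) = -5 - 10/3 = -25/3 ≈ -8.3333)
E(W) = 8/5 - 25/(3*W) (E(W) = -24/(-15) - 25/(3*W) = -24*(-1/15) - 25/(3*W) = 8/5 - 25/(3*W))
E(-12 + c(-1, -4)) - X = (-125 + 24*(-12 - 1))/(15*(-12 - 1)) - 1*(-4333) = (1/15)*(-125 + 24*(-13))/(-13) + 4333 = (1/15)*(-1/13)*(-125 - 312) + 4333 = (1/15)*(-1/13)*(-437) + 4333 = 437/195 + 4333 = 845372/195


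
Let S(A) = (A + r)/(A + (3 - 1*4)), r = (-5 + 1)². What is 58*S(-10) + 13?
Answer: -205/11 ≈ -18.636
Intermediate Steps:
r = 16 (r = (-4)² = 16)
S(A) = (16 + A)/(-1 + A) (S(A) = (A + 16)/(A + (3 - 1*4)) = (16 + A)/(A + (3 - 4)) = (16 + A)/(A - 1) = (16 + A)/(-1 + A))
58*S(-10) + 13 = 58*((16 - 10)/(-1 - 10)) + 13 = 58*(6/(-11)) + 13 = 58*(-1/11*6) + 13 = 58*(-6/11) + 13 = -348/11 + 13 = -205/11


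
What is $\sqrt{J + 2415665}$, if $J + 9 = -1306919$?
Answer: $3 \sqrt{123193} \approx 1053.0$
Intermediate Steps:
$J = -1306928$ ($J = -9 - 1306919 = -1306928$)
$\sqrt{J + 2415665} = \sqrt{-1306928 + 2415665} = \sqrt{1108737} = 3 \sqrt{123193}$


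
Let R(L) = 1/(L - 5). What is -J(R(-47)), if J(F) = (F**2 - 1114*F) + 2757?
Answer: -7512857/2704 ≈ -2778.4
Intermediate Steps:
R(L) = 1/(-5 + L)
J(F) = 2757 + F**2 - 1114*F
-J(R(-47)) = -(2757 + (1/(-5 - 47))**2 - 1114/(-5 - 47)) = -(2757 + (1/(-52))**2 - 1114/(-52)) = -(2757 + (-1/52)**2 - 1114*(-1/52)) = -(2757 + 1/2704 + 557/26) = -1*7512857/2704 = -7512857/2704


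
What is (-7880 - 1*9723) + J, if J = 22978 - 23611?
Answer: -18236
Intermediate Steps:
J = -633
(-7880 - 1*9723) + J = (-7880 - 1*9723) - 633 = (-7880 - 9723) - 633 = -17603 - 633 = -18236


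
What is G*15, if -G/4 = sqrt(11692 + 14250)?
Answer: -60*sqrt(25942) ≈ -9663.9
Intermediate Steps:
G = -4*sqrt(25942) (G = -4*sqrt(11692 + 14250) = -4*sqrt(25942) ≈ -644.26)
G*15 = -4*sqrt(25942)*15 = -60*sqrt(25942)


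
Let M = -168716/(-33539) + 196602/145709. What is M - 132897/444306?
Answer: 4400930356061295/723764721631402 ≈ 6.0806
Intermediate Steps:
M = 31177274122/4886934151 (M = -168716*(-1/33539) + 196602*(1/145709) = 168716/33539 + 196602/145709 = 31177274122/4886934151 ≈ 6.3797)
M - 132897/444306 = 31177274122/4886934151 - 132897/444306 = 31177274122/4886934151 - 132897*1/444306 = 31177274122/4886934151 - 44299/148102 = 4400930356061295/723764721631402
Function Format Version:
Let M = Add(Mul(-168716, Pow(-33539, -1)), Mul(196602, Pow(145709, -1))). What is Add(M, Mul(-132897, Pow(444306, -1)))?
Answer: Rational(4400930356061295, 723764721631402) ≈ 6.0806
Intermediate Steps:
M = Rational(31177274122, 4886934151) (M = Add(Mul(-168716, Rational(-1, 33539)), Mul(196602, Rational(1, 145709))) = Add(Rational(168716, 33539), Rational(196602, 145709)) = Rational(31177274122, 4886934151) ≈ 6.3797)
Add(M, Mul(-132897, Pow(444306, -1))) = Add(Rational(31177274122, 4886934151), Mul(-132897, Pow(444306, -1))) = Add(Rational(31177274122, 4886934151), Mul(-132897, Rational(1, 444306))) = Add(Rational(31177274122, 4886934151), Rational(-44299, 148102)) = Rational(4400930356061295, 723764721631402)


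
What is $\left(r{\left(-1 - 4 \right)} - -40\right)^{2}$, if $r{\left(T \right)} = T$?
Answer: $1225$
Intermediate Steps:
$\left(r{\left(-1 - 4 \right)} - -40\right)^{2} = \left(\left(-1 - 4\right) - -40\right)^{2} = \left(\left(-1 - 4\right) + 40\right)^{2} = \left(-5 + 40\right)^{2} = 35^{2} = 1225$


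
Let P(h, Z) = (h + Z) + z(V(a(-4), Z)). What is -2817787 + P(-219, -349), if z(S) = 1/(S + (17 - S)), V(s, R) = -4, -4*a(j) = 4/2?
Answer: -47912034/17 ≈ -2.8184e+6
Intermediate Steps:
a(j) = -½ (a(j) = -1/2 = -¼*2 = -½)
z(S) = 1/17
P(h, Z) = 1/17 + Z + h (P(h, Z) = (h + Z) + 1/17 = (Z + h) + 1/17 = 1/17 + Z + h)
-2817787 + P(-219, -349) = -2817787 + (1/17 - 349 - 219) = -2817787 - 9655/17 = -47912034/17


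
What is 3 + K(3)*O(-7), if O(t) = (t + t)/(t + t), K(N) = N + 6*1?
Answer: 12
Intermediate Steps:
K(N) = 6 + N (K(N) = N + 6 = 6 + N)
O(t) = 1 (O(t) = (2*t)/((2*t)) = (2*t)*(1/(2*t)) = 1)
3 + K(3)*O(-7) = 3 + (6 + 3)*1 = 3 + 9*1 = 3 + 9 = 12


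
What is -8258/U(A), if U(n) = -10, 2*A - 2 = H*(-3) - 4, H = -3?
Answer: 4129/5 ≈ 825.80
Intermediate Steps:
A = 7/2 (A = 1 + (-3*(-3) - 4)/2 = 1 + (9 - 4)/2 = 1 + (½)*5 = 1 + 5/2 = 7/2 ≈ 3.5000)
-8258/U(A) = -8258/(-10) = -8258*(-⅒) = 4129/5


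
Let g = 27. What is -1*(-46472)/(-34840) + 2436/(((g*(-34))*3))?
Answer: -4434461/1998945 ≈ -2.2184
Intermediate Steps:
-1*(-46472)/(-34840) + 2436/(((g*(-34))*3)) = -1*(-46472)/(-34840) + 2436/(((27*(-34))*3)) = 46472*(-1/34840) + 2436/((-918*3)) = -5809/4355 + 2436/(-2754) = -5809/4355 + 2436*(-1/2754) = -5809/4355 - 406/459 = -4434461/1998945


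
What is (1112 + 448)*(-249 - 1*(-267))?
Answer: 28080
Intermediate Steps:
(1112 + 448)*(-249 - 1*(-267)) = 1560*(-249 + 267) = 1560*18 = 28080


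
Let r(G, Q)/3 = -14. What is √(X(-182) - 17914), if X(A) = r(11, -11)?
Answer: 134*I ≈ 134.0*I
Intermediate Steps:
r(G, Q) = -42 (r(G, Q) = 3*(-14) = -42)
X(A) = -42
√(X(-182) - 17914) = √(-42 - 17914) = √(-17956) = 134*I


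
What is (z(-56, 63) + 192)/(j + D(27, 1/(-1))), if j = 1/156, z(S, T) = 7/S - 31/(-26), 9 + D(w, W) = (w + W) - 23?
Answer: -60237/1870 ≈ -32.212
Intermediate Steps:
D(w, W) = -32 + W + w (D(w, W) = -9 + ((w + W) - 23) = -9 + ((W + w) - 23) = -9 + (-23 + W + w) = -32 + W + w)
z(S, T) = 31/26 + 7/S (z(S, T) = 7/S - 31*(-1/26) = 7/S + 31/26 = 31/26 + 7/S)
j = 1/156 ≈ 0.0064103
(z(-56, 63) + 192)/(j + D(27, 1/(-1))) = ((31/26 + 7/(-56)) + 192)/(1/156 + (-32 + 1/(-1) + 27)) = ((31/26 + 7*(-1/56)) + 192)/(1/156 + (-32 - 1 + 27)) = ((31/26 - 1/8) + 192)/(1/156 - 6) = (111/104 + 192)/(-935/156) = (20079/104)*(-156/935) = -60237/1870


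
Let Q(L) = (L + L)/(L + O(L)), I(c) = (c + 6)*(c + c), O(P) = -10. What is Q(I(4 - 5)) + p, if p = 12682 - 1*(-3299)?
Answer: 15982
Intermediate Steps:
I(c) = 2*c*(6 + c) (I(c) = (6 + c)*(2*c) = 2*c*(6 + c))
p = 15981 (p = 12682 + 3299 = 15981)
Q(L) = 2*L/(-10 + L) (Q(L) = (L + L)/(L - 10) = (2*L)/(-10 + L) = 2*L/(-10 + L))
Q(I(4 - 5)) + p = 2*(2*(4 - 5)*(6 + (4 - 5)))/(-10 + 2*(4 - 5)*(6 + (4 - 5))) + 15981 = 2*(2*(-1)*(6 - 1))/(-10 + 2*(-1)*(6 - 1)) + 15981 = 2*(2*(-1)*5)/(-10 + 2*(-1)*5) + 15981 = 2*(-10)/(-10 - 10) + 15981 = 2*(-10)/(-20) + 15981 = 2*(-10)*(-1/20) + 15981 = 1 + 15981 = 15982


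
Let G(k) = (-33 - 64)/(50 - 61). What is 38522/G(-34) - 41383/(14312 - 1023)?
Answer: 58011271/13289 ≈ 4365.4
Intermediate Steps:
G(k) = 97/11 (G(k) = -97/(-11) = -97*(-1/11) = 97/11)
38522/G(-34) - 41383/(14312 - 1023) = 38522/(97/11) - 41383/(14312 - 1023) = 38522*(11/97) - 41383/13289 = 423742/97 - 41383*1/13289 = 423742/97 - 41383/13289 = 58011271/13289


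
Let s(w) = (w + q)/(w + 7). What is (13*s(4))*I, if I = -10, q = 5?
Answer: -1170/11 ≈ -106.36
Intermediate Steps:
s(w) = (5 + w)/(7 + w) (s(w) = (w + 5)/(w + 7) = (5 + w)/(7 + w))
(13*s(4))*I = (13*((5 + 4)/(7 + 4)))*(-10) = (13*(9/11))*(-10) = (117/11)*(-10) = -1170/11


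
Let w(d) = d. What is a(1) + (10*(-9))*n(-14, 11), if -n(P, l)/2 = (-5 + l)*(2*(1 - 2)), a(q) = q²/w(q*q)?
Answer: -2159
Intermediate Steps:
a(q) = 1 (a(q) = q²/((q*q)) = q²/(q²) = q²/q² = 1)
n(P, l) = -20 + 4*l (n(P, l) = -2*(-5 + l)*2*(1 - 2) = -2*(-5 + l)*2*(-1) = -2*(-5 + l)*(-2) = -2*(10 - 2*l) = -20 + 4*l)
a(1) + (10*(-9))*n(-14, 11) = 1 + (10*(-9))*(-20 + 4*11) = 1 - 90*(-20 + 44) = 1 - 90*24 = 1 - 2160 = -2159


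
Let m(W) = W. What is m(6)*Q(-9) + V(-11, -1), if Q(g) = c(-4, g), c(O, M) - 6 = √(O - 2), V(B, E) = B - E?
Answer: 26 + 6*I*√6 ≈ 26.0 + 14.697*I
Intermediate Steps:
c(O, M) = 6 + √(-2 + O) (c(O, M) = 6 + √(O - 2) = 6 + √(-2 + O))
Q(g) = 6 + I*√6 (Q(g) = 6 + √(-2 - 4) = 6 + √(-6) = 6 + I*√6)
m(6)*Q(-9) + V(-11, -1) = 6*(6 + I*√6) + (-11 - 1*(-1)) = (36 + 6*I*√6) + (-11 + 1) = (36 + 6*I*√6) - 10 = 26 + 6*I*√6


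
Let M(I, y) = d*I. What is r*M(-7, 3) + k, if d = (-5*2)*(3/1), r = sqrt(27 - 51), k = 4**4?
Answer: 256 + 420*I*sqrt(6) ≈ 256.0 + 1028.8*I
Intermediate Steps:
k = 256
r = 2*I*sqrt(6) (r = sqrt(-24) = 2*I*sqrt(6) ≈ 4.899*I)
d = -30 ≈ -30.000
M(I, y) = -30*I
r*M(-7, 3) + k = (2*I*sqrt(6))*(-30*(-7)) + 256 = (2*I*sqrt(6))*210 + 256 = 420*I*sqrt(6) + 256 = 256 + 420*I*sqrt(6)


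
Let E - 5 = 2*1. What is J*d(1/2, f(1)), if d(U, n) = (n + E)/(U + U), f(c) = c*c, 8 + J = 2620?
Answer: 20896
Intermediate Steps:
J = 2612 (J = -8 + 2620 = 2612)
E = 7 (E = 5 + 2*1 = 5 + 2 = 7)
f(c) = c**2
d(U, n) = (7 + n)/(2*U) (d(U, n) = (n + 7)/(U + U) = (7 + n)/((2*U)) = (7 + n)*(1/(2*U)) = (7 + n)/(2*U))
J*d(1/2, f(1)) = 2612*((7 + 1**2)/(2*(1/2))) = 2612*((7 + 1)/(2*(1/2))) = 2612*((1/2)*2*8) = 2612*8 = 20896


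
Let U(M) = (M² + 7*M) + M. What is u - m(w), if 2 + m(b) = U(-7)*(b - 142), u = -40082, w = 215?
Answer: -39569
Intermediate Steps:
U(M) = M² + 8*M
m(b) = 992 - 7*b (m(b) = -2 + (-7*(8 - 7))*(b - 142) = -2 + (-7*1)*(-142 + b) = -2 - 7*(-142 + b) = -2 + (994 - 7*b) = 992 - 7*b)
u - m(w) = -40082 - (992 - 7*215) = -40082 - (992 - 1505) = -40082 - 1*(-513) = -40082 + 513 = -39569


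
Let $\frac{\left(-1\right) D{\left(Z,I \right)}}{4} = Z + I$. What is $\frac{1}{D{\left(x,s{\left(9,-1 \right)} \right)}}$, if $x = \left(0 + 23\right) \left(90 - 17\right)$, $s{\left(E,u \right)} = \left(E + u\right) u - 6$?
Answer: $- \frac{1}{6660} \approx -0.00015015$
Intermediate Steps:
$s{\left(E,u \right)} = -6 + u \left(E + u\right)$ ($s{\left(E,u \right)} = u \left(E + u\right) - 6 = -6 + u \left(E + u\right)$)
$x = 1679$ ($x = 23 \cdot 73 = 1679$)
$D{\left(Z,I \right)} = - 4 I - 4 Z$ ($D{\left(Z,I \right)} = - 4 \left(Z + I\right) = - 4 \left(I + Z\right) = - 4 I - 4 Z$)
$\frac{1}{D{\left(x,s{\left(9,-1 \right)} \right)}} = \frac{1}{- 4 \left(-6 + \left(-1\right)^{2} + 9 \left(-1\right)\right) - 6716} = \frac{1}{- 4 \left(-6 + 1 - 9\right) - 6716} = \frac{1}{\left(-4\right) \left(-14\right) - 6716} = \frac{1}{56 - 6716} = \frac{1}{-6660} = - \frac{1}{6660}$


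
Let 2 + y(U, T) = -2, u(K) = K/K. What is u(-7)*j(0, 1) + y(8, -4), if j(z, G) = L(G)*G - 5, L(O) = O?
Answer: -8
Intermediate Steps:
u(K) = 1
y(U, T) = -4 (y(U, T) = -2 - 2 = -4)
j(z, G) = -5 + G² (j(z, G) = G*G - 5 = G² - 5 = -5 + G²)
u(-7)*j(0, 1) + y(8, -4) = 1*(-5 + 1²) - 4 = 1*(-5 + 1) - 4 = 1*(-4) - 4 = -4 - 4 = -8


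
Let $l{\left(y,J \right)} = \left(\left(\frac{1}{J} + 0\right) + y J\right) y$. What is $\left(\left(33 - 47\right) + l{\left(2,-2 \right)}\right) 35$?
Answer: $-805$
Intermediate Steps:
$l{\left(y,J \right)} = y \left(\frac{1}{J} + J y\right)$ ($l{\left(y,J \right)} = \left(\frac{1}{J} + J y\right) y = y \left(\frac{1}{J} + J y\right)$)
$\left(\left(33 - 47\right) + l{\left(2,-2 \right)}\right) 35 = \left(\left(33 - 47\right) + \left(- 2 \cdot 2^{2} + \frac{2}{-2}\right)\right) 35 = \left(-14 + \left(\left(-2\right) 4 + 2 \left(- \frac{1}{2}\right)\right)\right) 35 = \left(-14 - 9\right) 35 = \left(-23\right) 35 = -805$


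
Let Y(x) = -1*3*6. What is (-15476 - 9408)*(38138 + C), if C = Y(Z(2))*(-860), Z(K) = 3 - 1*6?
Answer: -1334230312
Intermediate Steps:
Z(K) = -3 (Z(K) = 3 - 6 = -3)
Y(x) = -18 (Y(x) = -3*6 = -18)
C = 15480 (C = -18*(-860) = 15480)
(-15476 - 9408)*(38138 + C) = (-15476 - 9408)*(38138 + 15480) = -24884*53618 = -1334230312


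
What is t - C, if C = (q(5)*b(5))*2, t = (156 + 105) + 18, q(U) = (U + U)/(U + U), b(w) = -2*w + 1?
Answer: 297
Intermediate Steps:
b(w) = 1 - 2*w
q(U) = 1 (q(U) = (2*U)/((2*U)) = (2*U)*(1/(2*U)) = 1)
t = 279 (t = 261 + 18 = 279)
C = -18 (C = (1*(1 - 2*5))*2 = (1*(1 - 10))*2 = (1*(-9))*2 = -9*2 = -18)
t - C = 279 - 1*(-18) = 279 + 18 = 297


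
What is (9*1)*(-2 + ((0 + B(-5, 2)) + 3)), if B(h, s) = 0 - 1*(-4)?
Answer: 45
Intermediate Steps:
B(h, s) = 4 (B(h, s) = 0 + 4 = 4)
(9*1)*(-2 + ((0 + B(-5, 2)) + 3)) = (9*1)*(-2 + ((0 + 4) + 3)) = 9*(-2 + (4 + 3)) = 9*(-2 + 7) = 9*5 = 45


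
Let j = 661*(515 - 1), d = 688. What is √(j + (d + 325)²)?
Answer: √1365923 ≈ 1168.7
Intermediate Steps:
j = 339754 (j = 661*514 = 339754)
√(j + (d + 325)²) = √(339754 + (688 + 325)²) = √(339754 + 1013²) = √(339754 + 1026169) = √1365923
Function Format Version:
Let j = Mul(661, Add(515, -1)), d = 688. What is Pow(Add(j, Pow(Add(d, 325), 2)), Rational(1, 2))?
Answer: Pow(1365923, Rational(1, 2)) ≈ 1168.7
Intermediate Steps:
j = 339754 (j = Mul(661, 514) = 339754)
Pow(Add(j, Pow(Add(d, 325), 2)), Rational(1, 2)) = Pow(Add(339754, Pow(Add(688, 325), 2)), Rational(1, 2)) = Pow(Add(339754, Pow(1013, 2)), Rational(1, 2)) = Pow(Add(339754, 1026169), Rational(1, 2)) = Pow(1365923, Rational(1, 2))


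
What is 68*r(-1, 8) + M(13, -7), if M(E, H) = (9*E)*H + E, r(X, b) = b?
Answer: -262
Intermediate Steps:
M(E, H) = E + 9*E*H (M(E, H) = 9*E*H + E = E + 9*E*H)
68*r(-1, 8) + M(13, -7) = 68*8 + 13*(1 + 9*(-7)) = 544 + 13*(1 - 63) = 544 + 13*(-62) = 544 - 806 = -262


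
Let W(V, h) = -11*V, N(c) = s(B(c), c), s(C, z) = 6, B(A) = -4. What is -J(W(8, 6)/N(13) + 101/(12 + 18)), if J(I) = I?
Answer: 113/10 ≈ 11.300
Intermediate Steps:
N(c) = 6
-J(W(8, 6)/N(13) + 101/(12 + 18)) = -(-11*8/6 + 101/(12 + 18)) = -(-88*1/6 + 101/30) = -(-44/3 + 101*(1/30)) = -(-44/3 + 101/30) = -1*(-113/10) = 113/10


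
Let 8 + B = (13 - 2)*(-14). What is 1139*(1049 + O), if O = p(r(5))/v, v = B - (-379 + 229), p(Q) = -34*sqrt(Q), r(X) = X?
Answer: 1194811 + 19363*sqrt(5)/6 ≈ 1.2020e+6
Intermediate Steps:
B = -162 (B = -8 + (13 - 2)*(-14) = -8 + 11*(-14) = -8 - 154 = -162)
v = -12 (v = -162 - (-379 + 229) = -162 - 1*(-150) = -162 + 150 = -12)
O = 17*sqrt(5)/6 (O = -34*sqrt(5)/(-12) = -34*sqrt(5)*(-1/12) = 17*sqrt(5)/6 ≈ 6.3355)
1139*(1049 + O) = 1139*(1049 + 17*sqrt(5)/6) = 1194811 + 19363*sqrt(5)/6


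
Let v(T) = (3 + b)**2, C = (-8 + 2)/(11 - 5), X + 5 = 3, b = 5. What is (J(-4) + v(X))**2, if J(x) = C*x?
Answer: 4624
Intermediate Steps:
X = -2 (X = -5 + 3 = -2)
C = -1 (C = -6/6 = -6*1/6 = -1)
v(T) = 64 (v(T) = (3 + 5)**2 = 8**2 = 64)
J(x) = -x
(J(-4) + v(X))**2 = (-1*(-4) + 64)**2 = (4 + 64)**2 = 68**2 = 4624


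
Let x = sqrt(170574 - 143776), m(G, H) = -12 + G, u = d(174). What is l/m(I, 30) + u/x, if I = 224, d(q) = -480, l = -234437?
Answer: -234437/212 - 240*sqrt(26798)/13399 ≈ -1108.8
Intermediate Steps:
u = -480
x = sqrt(26798) ≈ 163.70
l/m(I, 30) + u/x = -234437/(-12 + 224) - 480*sqrt(26798)/26798 = -234437/212 - 240*sqrt(26798)/13399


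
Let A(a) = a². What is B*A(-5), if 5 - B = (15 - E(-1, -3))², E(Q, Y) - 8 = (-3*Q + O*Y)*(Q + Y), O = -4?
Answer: -112100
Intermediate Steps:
E(Q, Y) = 8 + (Q + Y)*(-4*Y - 3*Q) (E(Q, Y) = 8 + (-3*Q - 4*Y)*(Q + Y) = 8 + (-4*Y - 3*Q)*(Q + Y) = 8 + (Q + Y)*(-4*Y - 3*Q))
B = -4484 (B = 5 - (15 - (8 - 4*(-3)² - 3*(-1)² - 7*(-1)*(-3)))² = 5 - (15 - (8 - 4*9 - 3*1 - 21))² = 5 - (15 - (8 - 36 - 3 - 21))² = 5 - (15 - 1*(-52))² = 5 - (15 + 52)² = 5 - 1*67² = 5 - 1*4489 = 5 - 4489 = -4484)
B*A(-5) = -4484*(-5)² = -4484*25 = -112100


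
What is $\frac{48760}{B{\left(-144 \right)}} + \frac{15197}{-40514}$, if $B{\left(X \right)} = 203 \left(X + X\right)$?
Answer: $- \frac{178996253}{148038156} \approx -1.2091$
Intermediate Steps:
$B{\left(X \right)} = 406 X$ ($B{\left(X \right)} = 203 \cdot 2 X = 406 X$)
$\frac{48760}{B{\left(-144 \right)}} + \frac{15197}{-40514} = \frac{48760}{406 \left(-144\right)} + \frac{15197}{-40514} = \frac{48760}{-58464} + 15197 \left(- \frac{1}{40514}\right) = 48760 \left(- \frac{1}{58464}\right) - \frac{15197}{40514} = - \frac{6095}{7308} - \frac{15197}{40514} = - \frac{178996253}{148038156}$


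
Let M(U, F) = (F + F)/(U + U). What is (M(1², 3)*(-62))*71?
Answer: -13206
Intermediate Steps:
M(U, F) = F/U (M(U, F) = (2*F)/((2*U)) = (2*F)*(1/(2*U)) = F/U)
(M(1², 3)*(-62))*71 = ((3/(1²))*(-62))*71 = ((3/1)*(-62))*71 = ((3*1)*(-62))*71 = (3*(-62))*71 = -186*71 = -13206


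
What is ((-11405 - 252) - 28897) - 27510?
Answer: -68064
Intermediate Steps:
((-11405 - 252) - 28897) - 27510 = (-11657 - 28897) - 27510 = -40554 - 27510 = -68064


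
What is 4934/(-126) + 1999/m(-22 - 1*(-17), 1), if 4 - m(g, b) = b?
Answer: 39512/63 ≈ 627.17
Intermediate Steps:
m(g, b) = 4 - b
4934/(-126) + 1999/m(-22 - 1*(-17), 1) = 4934/(-126) + 1999/(4 - 1*1) = 4934*(-1/126) + 1999/(4 - 1) = -2467/63 + 1999/3 = 39512/63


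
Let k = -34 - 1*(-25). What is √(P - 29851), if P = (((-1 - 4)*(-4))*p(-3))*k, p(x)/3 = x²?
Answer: I*√34711 ≈ 186.31*I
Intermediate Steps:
p(x) = 3*x²
k = -9 (k = -34 + 25 = -9)
P = -4860 (P = (((-1 - 4)*(-4))*(3*(-3)²))*(-9) = ((-5*(-4))*(3*9))*(-9) = (20*27)*(-9) = 540*(-9) = -4860)
√(P - 29851) = √(-4860 - 29851) = √(-34711) = I*√34711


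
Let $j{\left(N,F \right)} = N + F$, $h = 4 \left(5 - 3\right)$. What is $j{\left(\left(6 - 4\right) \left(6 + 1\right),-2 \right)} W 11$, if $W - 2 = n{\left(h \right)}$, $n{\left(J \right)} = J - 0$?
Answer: $1320$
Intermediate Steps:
$h = 8$ ($h = 4 \cdot 2 = 8$)
$n{\left(J \right)} = J$ ($n{\left(J \right)} = J + 0 = J$)
$W = 10$ ($W = 2 + 8 = 10$)
$j{\left(N,F \right)} = F + N$
$j{\left(\left(6 - 4\right) \left(6 + 1\right),-2 \right)} W 11 = \left(-2 + \left(6 - 4\right) \left(6 + 1\right)\right) 10 \cdot 11 = \left(-2 + 2 \cdot 7\right) 10 \cdot 11 = \left(-2 + 14\right) 10 \cdot 11 = 12 \cdot 10 \cdot 11 = 120 \cdot 11 = 1320$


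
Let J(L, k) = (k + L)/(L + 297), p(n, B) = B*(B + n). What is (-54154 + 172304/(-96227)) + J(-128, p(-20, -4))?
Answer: -880704204542/16262363 ≈ -54156.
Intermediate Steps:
J(L, k) = (L + k)/(297 + L)
(-54154 + 172304/(-96227)) + J(-128, p(-20, -4)) = (-54154 + 172304/(-96227)) + (-128 - 4*(-4 - 20))/(297 - 128) = (-54154 + 172304*(-1/96227)) + (-128 - 4*(-24))/169 = (-54154 - 172304/96227) + (-128 + 96)/169 = -5211249262/96227 + (1/169)*(-32) = -5211249262/96227 - 32/169 = -880704204542/16262363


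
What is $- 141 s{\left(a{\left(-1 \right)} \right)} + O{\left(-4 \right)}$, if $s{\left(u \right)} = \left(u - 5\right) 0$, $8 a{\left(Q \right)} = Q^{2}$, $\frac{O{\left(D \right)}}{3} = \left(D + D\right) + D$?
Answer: $-36$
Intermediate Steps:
$O{\left(D \right)} = 9 D$ ($O{\left(D \right)} = 3 \left(\left(D + D\right) + D\right) = 3 \left(2 D + D\right) = 3 \cdot 3 D = 9 D$)
$a{\left(Q \right)} = \frac{Q^{2}}{8}$
$s{\left(u \right)} = 0$ ($s{\left(u \right)} = \left(-5 + u\right) 0 = 0$)
$- 141 s{\left(a{\left(-1 \right)} \right)} + O{\left(-4 \right)} = \left(-141\right) 0 + 9 \left(-4\right) = 0 - 36 = -36$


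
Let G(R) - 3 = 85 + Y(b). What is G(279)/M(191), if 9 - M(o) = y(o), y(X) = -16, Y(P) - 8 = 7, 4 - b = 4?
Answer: 103/25 ≈ 4.1200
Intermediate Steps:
b = 0 (b = 4 - 1*4 = 4 - 4 = 0)
Y(P) = 15 (Y(P) = 8 + 7 = 15)
G(R) = 103 (G(R) = 3 + (85 + 15) = 3 + 100 = 103)
M(o) = 25 (M(o) = 9 - 1*(-16) = 9 + 16 = 25)
G(279)/M(191) = 103/25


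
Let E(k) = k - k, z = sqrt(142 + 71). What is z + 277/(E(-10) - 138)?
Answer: -277/138 + sqrt(213) ≈ 12.587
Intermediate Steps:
z = sqrt(213) ≈ 14.595
E(k) = 0
z + 277/(E(-10) - 138) = sqrt(213) + 277/(0 - 138) = sqrt(213) + 277/(-138) = sqrt(213) + 277*(-1/138) = sqrt(213) - 277/138 = -277/138 + sqrt(213)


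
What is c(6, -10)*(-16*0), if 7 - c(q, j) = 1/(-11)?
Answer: 0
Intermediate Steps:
c(q, j) = 78/11 (c(q, j) = 7 - 1/(-11) = 7 - 1*(-1/11) = 7 + 1/11 = 78/11)
c(6, -10)*(-16*0) = 78*(-16*0)/11 = (78/11)*0 = 0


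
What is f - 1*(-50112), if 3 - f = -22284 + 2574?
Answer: 69825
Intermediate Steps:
f = 19713 (f = 3 - (-22284 + 2574) = 3 - 1*(-19710) = 3 + 19710 = 19713)
f - 1*(-50112) = 19713 - 1*(-50112) = 19713 + 50112 = 69825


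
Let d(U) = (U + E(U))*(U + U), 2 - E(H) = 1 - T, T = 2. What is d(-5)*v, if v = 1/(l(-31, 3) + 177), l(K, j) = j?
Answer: ⅑ ≈ 0.11111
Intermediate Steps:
E(H) = 3 (E(H) = 2 - (1 - 1*2) = 2 - (1 - 2) = 2 - 1*(-1) = 2 + 1 = 3)
v = 1/180 (v = 1/(3 + 177) = 1/180 ≈ 0.0055556)
d(U) = 2*U*(3 + U) (d(U) = (U + 3)*(U + U) = (3 + U)*(2*U) = 2*U*(3 + U))
d(-5)*v = (2*(-5)*(3 - 5))*(1/180) = (2*(-5)*(-2))*(1/180) = 20*(1/180) = ⅑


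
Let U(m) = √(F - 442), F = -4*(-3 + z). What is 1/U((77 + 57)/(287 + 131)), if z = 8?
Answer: -I*√462/462 ≈ -0.046524*I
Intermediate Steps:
F = -20 (F = -4*(-3 + 8) = -4*5 = -20)
U(m) = I*√462 (U(m) = √(-20 - 442) = √(-462) = I*√462)
1/U((77 + 57)/(287 + 131)) = 1/(I*√462) = -I*√462/462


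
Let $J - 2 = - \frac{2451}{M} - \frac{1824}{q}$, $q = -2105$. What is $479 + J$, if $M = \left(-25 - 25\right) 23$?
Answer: $\frac{234327541}{484150} \approx 484.0$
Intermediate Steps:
$M = -1150$ ($M = \left(-50\right) 23 = -1150$)
$J = \frac{2419691}{484150}$ ($J = 2 - \left(- \frac{2451}{1150} - \frac{1824}{2105}\right) = 2 - - \frac{1451391}{484150} = 2 + \left(\frac{2451}{1150} + \frac{1824}{2105}\right) = 2 + \frac{1451391}{484150} = \frac{2419691}{484150} \approx 4.9978$)
$479 + J = 479 + \frac{2419691}{484150} = \frac{234327541}{484150}$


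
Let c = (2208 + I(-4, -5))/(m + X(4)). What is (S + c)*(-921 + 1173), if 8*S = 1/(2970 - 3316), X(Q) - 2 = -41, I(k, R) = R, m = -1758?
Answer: -128093721/414508 ≈ -309.03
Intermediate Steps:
X(Q) = -39 (X(Q) = 2 - 41 = -39)
S = -1/2768 (S = 1/(8*(2970 - 3316)) = (1/8)/(-346) = (1/8)*(-1/346) = -1/2768 ≈ -0.00036127)
c = -2203/1797 (c = (2208 - 5)/(-1758 - 39) = 2203/(-1797) = 2203*(-1/1797) = -2203/1797 ≈ -1.2259)
(S + c)*(-921 + 1173) = (-1/2768 - 2203/1797)*(-921 + 1173) = -6099701/4974096*252 = -128093721/414508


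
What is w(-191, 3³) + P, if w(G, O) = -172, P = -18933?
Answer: -19105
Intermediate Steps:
w(-191, 3³) + P = -172 - 18933 = -19105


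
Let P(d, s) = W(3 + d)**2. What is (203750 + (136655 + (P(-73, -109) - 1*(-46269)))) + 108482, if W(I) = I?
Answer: 500056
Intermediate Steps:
P(d, s) = (3 + d)**2
(203750 + (136655 + (P(-73, -109) - 1*(-46269)))) + 108482 = (203750 + (136655 + ((3 - 73)**2 - 1*(-46269)))) + 108482 = (203750 + (136655 + ((-70)**2 + 46269))) + 108482 = (203750 + (136655 + (4900 + 46269))) + 108482 = (203750 + (136655 + 51169)) + 108482 = (203750 + 187824) + 108482 = 391574 + 108482 = 500056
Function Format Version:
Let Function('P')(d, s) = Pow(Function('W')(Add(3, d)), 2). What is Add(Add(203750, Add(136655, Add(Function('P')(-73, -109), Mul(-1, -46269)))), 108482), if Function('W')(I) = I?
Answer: 500056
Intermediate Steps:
Function('P')(d, s) = Pow(Add(3, d), 2)
Add(Add(203750, Add(136655, Add(Function('P')(-73, -109), Mul(-1, -46269)))), 108482) = Add(Add(203750, Add(136655, Add(Pow(Add(3, -73), 2), Mul(-1, -46269)))), 108482) = Add(Add(203750, Add(136655, Add(Pow(-70, 2), 46269))), 108482) = Add(Add(203750, Add(136655, Add(4900, 46269))), 108482) = Add(Add(203750, Add(136655, 51169)), 108482) = Add(Add(203750, 187824), 108482) = Add(391574, 108482) = 500056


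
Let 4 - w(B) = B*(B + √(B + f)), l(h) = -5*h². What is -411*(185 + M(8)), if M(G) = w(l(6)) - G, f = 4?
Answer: 13242009 - 295920*I*√11 ≈ 1.3242e+7 - 9.8146e+5*I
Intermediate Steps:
w(B) = 4 - B*(B + √(4 + B)) (w(B) = 4 - B*(B + √(B + 4)) = 4 - B*(B + √(4 + B)))
M(G) = -32396 - G + 720*I*√11 (M(G) = (4 - (-5*6²)² - (-5*6²)*√(4 - 5*6²)) - G = (4 - (-5*36)² - (-5*36)*√(4 - 5*36)) - G = (4 - 1*(-180)² - 1*(-180)*√(4 - 180)) - G = (4 - 1*32400 - 1*(-180)*√(-176)) - G = (4 - 32400 - 1*(-180)*4*I*√11) - G = (4 - 32400 + 720*I*√11) - G = (-32396 + 720*I*√11) - G = -32396 - G + 720*I*√11)
-411*(185 + M(8)) = -411*(185 + (-32396 - 1*8 + 720*I*√11)) = -411*(185 + (-32396 - 8 + 720*I*√11)) = -411*(185 + (-32404 + 720*I*√11)) = -411*(-32219 + 720*I*√11) = 13242009 - 295920*I*√11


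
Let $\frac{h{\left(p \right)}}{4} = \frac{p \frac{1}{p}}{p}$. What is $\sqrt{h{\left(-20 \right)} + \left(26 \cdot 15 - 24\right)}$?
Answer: $\frac{\sqrt{9145}}{5} \approx 19.126$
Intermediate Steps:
$h{\left(p \right)} = \frac{4}{p}$ ($h{\left(p \right)} = 4 \frac{p \frac{1}{p}}{p} = 4 \cdot 1 \frac{1}{p} = \frac{4}{p}$)
$\sqrt{h{\left(-20 \right)} + \left(26 \cdot 15 - 24\right)} = \sqrt{\frac{4}{-20} + \left(26 \cdot 15 - 24\right)} = \sqrt{4 \left(- \frac{1}{20}\right) + \left(390 - 24\right)} = \sqrt{- \frac{1}{5} + 366} = \sqrt{\frac{1829}{5}} = \frac{\sqrt{9145}}{5}$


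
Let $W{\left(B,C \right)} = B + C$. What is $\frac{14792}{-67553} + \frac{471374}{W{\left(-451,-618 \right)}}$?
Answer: $- \frac{740896290}{1679399} \approx -441.17$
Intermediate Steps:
$\frac{14792}{-67553} + \frac{471374}{W{\left(-451,-618 \right)}} = \frac{14792}{-67553} + \frac{471374}{-451 - 618} = 14792 \left(- \frac{1}{67553}\right) + \frac{471374}{-1069} = - \frac{344}{1571} + 471374 \left(- \frac{1}{1069}\right) = - \frac{344}{1571} - \frac{471374}{1069} = - \frac{740896290}{1679399}$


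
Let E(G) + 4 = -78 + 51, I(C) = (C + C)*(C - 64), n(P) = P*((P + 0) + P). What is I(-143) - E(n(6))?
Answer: 59233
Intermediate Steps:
n(P) = 2*P**2 (n(P) = P*(P + P) = P*(2*P) = 2*P**2)
I(C) = 2*C*(-64 + C) (I(C) = (2*C)*(-64 + C) = 2*C*(-64 + C))
E(G) = -31 (E(G) = -4 + (-78 + 51) = -4 - 27 = -31)
I(-143) - E(n(6)) = 2*(-143)*(-64 - 143) - 1*(-31) = 2*(-143)*(-207) + 31 = 59202 + 31 = 59233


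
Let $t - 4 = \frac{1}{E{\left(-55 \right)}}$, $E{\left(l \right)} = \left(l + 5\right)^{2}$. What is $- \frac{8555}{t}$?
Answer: $- \frac{21387500}{10001} \approx -2138.5$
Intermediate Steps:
$E{\left(l \right)} = \left(5 + l\right)^{2}$
$t = \frac{10001}{2500}$ ($t = 4 + \frac{1}{\left(5 - 55\right)^{2}} = 4 + \frac{1}{\left(-50\right)^{2}} = 4 + \frac{1}{2500} = \frac{10001}{2500} \approx 4.0004$)
$- \frac{8555}{t} = - \frac{8555}{\frac{10001}{2500}} = \left(-8555\right) \frac{2500}{10001} = - \frac{21387500}{10001}$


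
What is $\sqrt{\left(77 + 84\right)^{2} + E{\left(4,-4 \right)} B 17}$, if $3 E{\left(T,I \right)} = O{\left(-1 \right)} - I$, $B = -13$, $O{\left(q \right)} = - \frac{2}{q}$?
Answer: $3 \sqrt{2831} \approx 159.62$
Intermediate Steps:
$E{\left(T,I \right)} = \frac{2}{3} - \frac{I}{3}$ ($E{\left(T,I \right)} = \frac{- \frac{2}{-1} - I}{3} = \frac{\left(-2\right) \left(-1\right) - I}{3} = \frac{2 - I}{3} = \frac{2}{3} - \frac{I}{3}$)
$\sqrt{\left(77 + 84\right)^{2} + E{\left(4,-4 \right)} B 17} = \sqrt{\left(77 + 84\right)^{2} + \left(\frac{2}{3} - - \frac{4}{3}\right) \left(-13\right) 17} = \sqrt{161^{2} + \left(\frac{2}{3} + \frac{4}{3}\right) \left(-13\right) 17} = \sqrt{25921 + 2 \left(-13\right) 17} = \sqrt{25921 - 442} = \sqrt{25479} = 3 \sqrt{2831}$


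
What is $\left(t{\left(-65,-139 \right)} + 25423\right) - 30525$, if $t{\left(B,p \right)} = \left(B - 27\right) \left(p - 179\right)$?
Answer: $24154$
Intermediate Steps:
$t{\left(B,p \right)} = \left(-179 + p\right) \left(-27 + B\right)$ ($t{\left(B,p \right)} = \left(-27 + B\right) \left(-179 + p\right) = \left(-179 + p\right) \left(-27 + B\right)$)
$\left(t{\left(-65,-139 \right)} + 25423\right) - 30525 = \left(\left(4833 - -11635 - -3753 - -9035\right) + 25423\right) - 30525 = \left(\left(4833 + 11635 + 3753 + 9035\right) + 25423\right) - 30525 = \left(29256 + 25423\right) - 30525 = 54679 - 30525 = 24154$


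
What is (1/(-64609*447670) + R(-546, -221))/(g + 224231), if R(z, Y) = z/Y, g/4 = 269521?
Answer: 1214787463243/640347878539585650 ≈ 1.8971e-6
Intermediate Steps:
g = 1078084 (g = 4*269521 = 1078084)
(1/(-64609*447670) + R(-546, -221))/(g + 224231) = (1/(-64609*447670) - 546/(-221))/(1078084 + 224231) = (-1/64609*1/447670 - 546*(-1/221))/1302315 = (-1/28923511030 + 42/17)*(1/1302315) = (1214787463243/491699687510)*(1/1302315) = 1214787463243/640347878539585650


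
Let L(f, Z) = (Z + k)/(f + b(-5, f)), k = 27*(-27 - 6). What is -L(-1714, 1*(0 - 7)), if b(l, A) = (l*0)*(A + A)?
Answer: -449/857 ≈ -0.52392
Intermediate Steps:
b(l, A) = 0 (b(l, A) = 0*(2*A) = 0)
k = -891 (k = 27*(-33) = -891)
L(f, Z) = (-891 + Z)/f (L(f, Z) = (Z - 891)/(f + 0) = (-891 + Z)/f)
-L(-1714, 1*(0 - 7)) = -(-891 + 1*(0 - 7))/(-1714) = -(-1)*(-891 + 1*(-7))/1714 = -(-1)*(-891 - 7)/1714 = -(-1)*(-898)/1714 = -1*449/857 = -449/857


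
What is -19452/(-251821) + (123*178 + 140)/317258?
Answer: 5859963265/39946113409 ≈ 0.14670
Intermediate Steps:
-19452/(-251821) + (123*178 + 140)/317258 = -19452*(-1/251821) + (21894 + 140)*(1/317258) = 19452/251821 + 22034*(1/317258) = 19452/251821 + 11017/158629 = 5859963265/39946113409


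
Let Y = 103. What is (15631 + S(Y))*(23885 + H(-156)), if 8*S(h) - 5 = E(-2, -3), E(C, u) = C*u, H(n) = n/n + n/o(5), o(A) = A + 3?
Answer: 5969441247/16 ≈ 3.7309e+8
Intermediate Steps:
o(A) = 3 + A
H(n) = 1 + n/8 (H(n) = n/n + n/(3 + 5) = 1 + n/8)
S(h) = 11/8 (S(h) = 5/8 + (-2*(-3))/8 = 5/8 + (⅛)*6 = 5/8 + ¾ = 11/8)
(15631 + S(Y))*(23885 + H(-156)) = (15631 + 11/8)*(23885 + (1 + (⅛)*(-156))) = 125059*(23885 + (1 - 39/2))/8 = 125059*(23885 - 37/2)/8 = (125059/8)*(47733/2) = 5969441247/16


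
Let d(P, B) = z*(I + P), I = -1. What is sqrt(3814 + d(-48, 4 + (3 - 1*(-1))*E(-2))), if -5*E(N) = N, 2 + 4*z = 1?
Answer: sqrt(15305)/2 ≈ 61.857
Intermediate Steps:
z = -1/4 (z = -1/2 + (1/4)*1 = -1/2 + 1/4 = -1/4 ≈ -0.25000)
E(N) = -N/5
d(P, B) = 1/4 - P/4 (d(P, B) = -(-1 + P)/4 = 1/4 - P/4)
sqrt(3814 + d(-48, 4 + (3 - 1*(-1))*E(-2))) = sqrt(3814 + (1/4 - 1/4*(-48))) = sqrt(3814 + (1/4 + 12)) = sqrt(3814 + 49/4) = sqrt(15305/4) = sqrt(15305)/2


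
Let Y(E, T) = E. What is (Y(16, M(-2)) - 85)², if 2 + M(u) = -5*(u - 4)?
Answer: 4761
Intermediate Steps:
M(u) = 18 - 5*u (M(u) = -2 - 5*(u - 4) = -2 - 5*(-4 + u) = -2 + (20 - 5*u) = 18 - 5*u)
(Y(16, M(-2)) - 85)² = (16 - 85)² = (-69)² = 4761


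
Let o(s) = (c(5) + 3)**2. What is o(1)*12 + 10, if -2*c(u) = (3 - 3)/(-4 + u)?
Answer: 118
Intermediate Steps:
c(u) = 0 (c(u) = -(3 - 3)/(2*(-4 + u)) = -0/(-4 + u) = -1/2*0 = 0)
o(s) = 9 (o(s) = (0 + 3)**2 = 3**2 = 9)
o(1)*12 + 10 = 9*12 + 10 = 108 + 10 = 118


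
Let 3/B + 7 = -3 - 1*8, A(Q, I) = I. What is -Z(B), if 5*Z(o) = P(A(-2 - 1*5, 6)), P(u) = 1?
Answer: -1/5 ≈ -0.20000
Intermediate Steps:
B = -1/6 (B = 3/(-7 + (-3 - 1*8)) = 3/(-7 + (-3 - 8)) = 3/(-7 - 11) = 3/(-18) = 3*(-1/18) = -1/6 ≈ -0.16667)
Z(o) = 1/5 (Z(o) = (1/5)*1 = 1/5)
-Z(B) = -1*1/5 = -1/5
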